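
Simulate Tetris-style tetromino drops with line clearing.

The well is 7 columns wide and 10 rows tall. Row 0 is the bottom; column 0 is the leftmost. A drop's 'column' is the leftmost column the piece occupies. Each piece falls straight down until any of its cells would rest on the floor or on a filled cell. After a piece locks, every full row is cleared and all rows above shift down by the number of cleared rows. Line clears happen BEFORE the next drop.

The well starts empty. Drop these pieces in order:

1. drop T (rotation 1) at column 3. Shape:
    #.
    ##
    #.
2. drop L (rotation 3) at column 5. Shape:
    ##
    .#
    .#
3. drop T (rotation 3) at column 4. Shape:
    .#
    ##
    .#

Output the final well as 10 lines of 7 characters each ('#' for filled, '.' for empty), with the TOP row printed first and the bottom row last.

Answer: .......
.......
.......
.......
.....#.
....##.
.....#.
...#.##
...##.#
...#..#

Derivation:
Drop 1: T rot1 at col 3 lands with bottom-row=0; cleared 0 line(s) (total 0); column heights now [0 0 0 3 2 0 0], max=3
Drop 2: L rot3 at col 5 lands with bottom-row=0; cleared 0 line(s) (total 0); column heights now [0 0 0 3 2 3 3], max=3
Drop 3: T rot3 at col 4 lands with bottom-row=3; cleared 0 line(s) (total 0); column heights now [0 0 0 3 5 6 3], max=6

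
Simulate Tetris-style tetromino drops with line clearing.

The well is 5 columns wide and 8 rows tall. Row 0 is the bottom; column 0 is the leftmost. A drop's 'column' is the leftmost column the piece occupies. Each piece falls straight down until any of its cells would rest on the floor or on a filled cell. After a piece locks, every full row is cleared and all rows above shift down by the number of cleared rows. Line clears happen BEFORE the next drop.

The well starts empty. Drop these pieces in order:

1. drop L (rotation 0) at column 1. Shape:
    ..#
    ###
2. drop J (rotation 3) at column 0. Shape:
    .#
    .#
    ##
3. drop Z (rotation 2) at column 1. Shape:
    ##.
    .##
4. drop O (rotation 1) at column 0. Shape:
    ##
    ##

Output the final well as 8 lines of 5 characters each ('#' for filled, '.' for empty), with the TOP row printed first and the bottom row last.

Answer: .....
##...
##...
.##..
.###.
.#...
##.#.
.###.

Derivation:
Drop 1: L rot0 at col 1 lands with bottom-row=0; cleared 0 line(s) (total 0); column heights now [0 1 1 2 0], max=2
Drop 2: J rot3 at col 0 lands with bottom-row=1; cleared 0 line(s) (total 0); column heights now [2 4 1 2 0], max=4
Drop 3: Z rot2 at col 1 lands with bottom-row=3; cleared 0 line(s) (total 0); column heights now [2 5 5 4 0], max=5
Drop 4: O rot1 at col 0 lands with bottom-row=5; cleared 0 line(s) (total 0); column heights now [7 7 5 4 0], max=7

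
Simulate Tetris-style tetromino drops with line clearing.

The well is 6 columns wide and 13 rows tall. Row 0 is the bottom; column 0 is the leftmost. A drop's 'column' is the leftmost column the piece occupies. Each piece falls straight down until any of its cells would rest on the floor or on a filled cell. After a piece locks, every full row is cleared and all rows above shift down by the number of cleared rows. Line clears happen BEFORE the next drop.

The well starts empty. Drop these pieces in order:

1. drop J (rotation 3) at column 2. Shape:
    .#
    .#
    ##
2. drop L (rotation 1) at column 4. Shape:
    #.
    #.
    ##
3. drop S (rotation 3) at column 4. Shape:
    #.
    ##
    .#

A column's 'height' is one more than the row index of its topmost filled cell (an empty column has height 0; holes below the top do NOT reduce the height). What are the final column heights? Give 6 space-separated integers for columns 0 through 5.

Drop 1: J rot3 at col 2 lands with bottom-row=0; cleared 0 line(s) (total 0); column heights now [0 0 1 3 0 0], max=3
Drop 2: L rot1 at col 4 lands with bottom-row=0; cleared 0 line(s) (total 0); column heights now [0 0 1 3 3 1], max=3
Drop 3: S rot3 at col 4 lands with bottom-row=2; cleared 0 line(s) (total 0); column heights now [0 0 1 3 5 4], max=5

Answer: 0 0 1 3 5 4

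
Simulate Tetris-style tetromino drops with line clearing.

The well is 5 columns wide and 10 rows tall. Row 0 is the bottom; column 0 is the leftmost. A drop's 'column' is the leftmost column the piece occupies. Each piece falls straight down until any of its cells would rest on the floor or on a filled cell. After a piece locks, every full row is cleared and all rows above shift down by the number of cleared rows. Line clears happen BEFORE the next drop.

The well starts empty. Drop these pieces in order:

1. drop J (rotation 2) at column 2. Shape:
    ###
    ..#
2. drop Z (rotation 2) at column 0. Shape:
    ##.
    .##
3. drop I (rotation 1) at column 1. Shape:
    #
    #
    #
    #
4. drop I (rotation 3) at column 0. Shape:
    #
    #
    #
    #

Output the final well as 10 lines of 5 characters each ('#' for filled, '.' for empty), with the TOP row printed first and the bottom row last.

Answer: .....
.....
##...
##...
##...
##...
##...
.##..
..###
....#

Derivation:
Drop 1: J rot2 at col 2 lands with bottom-row=0; cleared 0 line(s) (total 0); column heights now [0 0 2 2 2], max=2
Drop 2: Z rot2 at col 0 lands with bottom-row=2; cleared 0 line(s) (total 0); column heights now [4 4 3 2 2], max=4
Drop 3: I rot1 at col 1 lands with bottom-row=4; cleared 0 line(s) (total 0); column heights now [4 8 3 2 2], max=8
Drop 4: I rot3 at col 0 lands with bottom-row=4; cleared 0 line(s) (total 0); column heights now [8 8 3 2 2], max=8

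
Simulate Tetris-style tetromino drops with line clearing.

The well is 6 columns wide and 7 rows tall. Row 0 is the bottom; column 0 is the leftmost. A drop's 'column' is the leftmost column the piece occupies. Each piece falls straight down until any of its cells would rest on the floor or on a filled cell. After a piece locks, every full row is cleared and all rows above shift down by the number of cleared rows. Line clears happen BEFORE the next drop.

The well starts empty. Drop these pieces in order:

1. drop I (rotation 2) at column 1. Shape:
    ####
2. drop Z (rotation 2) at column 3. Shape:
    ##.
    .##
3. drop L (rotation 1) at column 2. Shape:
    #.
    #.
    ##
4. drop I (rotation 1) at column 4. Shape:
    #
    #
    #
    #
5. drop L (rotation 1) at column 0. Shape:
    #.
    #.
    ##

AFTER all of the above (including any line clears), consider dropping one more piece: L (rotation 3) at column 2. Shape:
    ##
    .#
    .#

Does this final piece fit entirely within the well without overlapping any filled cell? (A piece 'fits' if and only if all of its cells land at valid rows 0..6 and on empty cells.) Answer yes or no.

Drop 1: I rot2 at col 1 lands with bottom-row=0; cleared 0 line(s) (total 0); column heights now [0 1 1 1 1 0], max=1
Drop 2: Z rot2 at col 3 lands with bottom-row=1; cleared 0 line(s) (total 0); column heights now [0 1 1 3 3 2], max=3
Drop 3: L rot1 at col 2 lands with bottom-row=3; cleared 0 line(s) (total 0); column heights now [0 1 6 4 3 2], max=6
Drop 4: I rot1 at col 4 lands with bottom-row=3; cleared 0 line(s) (total 0); column heights now [0 1 6 4 7 2], max=7
Drop 5: L rot1 at col 0 lands with bottom-row=1; cleared 0 line(s) (total 0); column heights now [4 2 6 4 7 2], max=7
Test piece L rot3 at col 2 (width 2): heights before test = [4 2 6 4 7 2]; fits = True

Answer: yes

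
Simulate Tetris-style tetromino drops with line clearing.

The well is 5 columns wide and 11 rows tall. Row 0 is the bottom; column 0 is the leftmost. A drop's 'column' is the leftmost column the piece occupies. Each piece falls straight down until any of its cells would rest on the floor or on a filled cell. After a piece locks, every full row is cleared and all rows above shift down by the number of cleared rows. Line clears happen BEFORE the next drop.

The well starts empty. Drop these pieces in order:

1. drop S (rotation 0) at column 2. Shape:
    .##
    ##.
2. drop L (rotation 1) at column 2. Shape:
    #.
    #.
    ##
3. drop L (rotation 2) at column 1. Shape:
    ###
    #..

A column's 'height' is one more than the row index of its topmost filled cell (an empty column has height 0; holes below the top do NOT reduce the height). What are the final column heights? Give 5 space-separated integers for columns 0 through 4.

Answer: 0 6 6 6 2

Derivation:
Drop 1: S rot0 at col 2 lands with bottom-row=0; cleared 0 line(s) (total 0); column heights now [0 0 1 2 2], max=2
Drop 2: L rot1 at col 2 lands with bottom-row=2; cleared 0 line(s) (total 0); column heights now [0 0 5 3 2], max=5
Drop 3: L rot2 at col 1 lands with bottom-row=4; cleared 0 line(s) (total 0); column heights now [0 6 6 6 2], max=6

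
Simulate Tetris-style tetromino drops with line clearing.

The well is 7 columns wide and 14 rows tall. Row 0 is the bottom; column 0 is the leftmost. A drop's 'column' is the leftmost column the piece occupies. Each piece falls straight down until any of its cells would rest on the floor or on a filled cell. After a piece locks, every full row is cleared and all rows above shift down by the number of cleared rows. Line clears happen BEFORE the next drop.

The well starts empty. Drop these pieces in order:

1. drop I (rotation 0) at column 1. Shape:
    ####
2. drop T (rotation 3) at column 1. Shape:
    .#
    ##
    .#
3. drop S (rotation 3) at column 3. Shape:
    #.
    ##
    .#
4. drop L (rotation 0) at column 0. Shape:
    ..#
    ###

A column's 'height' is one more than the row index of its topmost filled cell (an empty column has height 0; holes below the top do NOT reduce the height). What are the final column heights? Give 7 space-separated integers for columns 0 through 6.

Answer: 5 5 6 4 3 0 0

Derivation:
Drop 1: I rot0 at col 1 lands with bottom-row=0; cleared 0 line(s) (total 0); column heights now [0 1 1 1 1 0 0], max=1
Drop 2: T rot3 at col 1 lands with bottom-row=1; cleared 0 line(s) (total 0); column heights now [0 3 4 1 1 0 0], max=4
Drop 3: S rot3 at col 3 lands with bottom-row=1; cleared 0 line(s) (total 0); column heights now [0 3 4 4 3 0 0], max=4
Drop 4: L rot0 at col 0 lands with bottom-row=4; cleared 0 line(s) (total 0); column heights now [5 5 6 4 3 0 0], max=6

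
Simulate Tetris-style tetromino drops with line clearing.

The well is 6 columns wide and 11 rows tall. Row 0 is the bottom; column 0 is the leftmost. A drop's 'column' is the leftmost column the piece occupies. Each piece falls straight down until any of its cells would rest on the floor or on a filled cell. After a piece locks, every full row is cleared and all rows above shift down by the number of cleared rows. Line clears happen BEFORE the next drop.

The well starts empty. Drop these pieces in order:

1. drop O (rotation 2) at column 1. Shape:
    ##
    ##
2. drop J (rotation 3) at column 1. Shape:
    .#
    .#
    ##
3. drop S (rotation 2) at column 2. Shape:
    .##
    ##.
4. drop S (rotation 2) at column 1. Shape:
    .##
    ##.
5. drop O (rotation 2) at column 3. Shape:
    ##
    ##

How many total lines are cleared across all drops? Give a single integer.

Answer: 0

Derivation:
Drop 1: O rot2 at col 1 lands with bottom-row=0; cleared 0 line(s) (total 0); column heights now [0 2 2 0 0 0], max=2
Drop 2: J rot3 at col 1 lands with bottom-row=2; cleared 0 line(s) (total 0); column heights now [0 3 5 0 0 0], max=5
Drop 3: S rot2 at col 2 lands with bottom-row=5; cleared 0 line(s) (total 0); column heights now [0 3 6 7 7 0], max=7
Drop 4: S rot2 at col 1 lands with bottom-row=6; cleared 0 line(s) (total 0); column heights now [0 7 8 8 7 0], max=8
Drop 5: O rot2 at col 3 lands with bottom-row=8; cleared 0 line(s) (total 0); column heights now [0 7 8 10 10 0], max=10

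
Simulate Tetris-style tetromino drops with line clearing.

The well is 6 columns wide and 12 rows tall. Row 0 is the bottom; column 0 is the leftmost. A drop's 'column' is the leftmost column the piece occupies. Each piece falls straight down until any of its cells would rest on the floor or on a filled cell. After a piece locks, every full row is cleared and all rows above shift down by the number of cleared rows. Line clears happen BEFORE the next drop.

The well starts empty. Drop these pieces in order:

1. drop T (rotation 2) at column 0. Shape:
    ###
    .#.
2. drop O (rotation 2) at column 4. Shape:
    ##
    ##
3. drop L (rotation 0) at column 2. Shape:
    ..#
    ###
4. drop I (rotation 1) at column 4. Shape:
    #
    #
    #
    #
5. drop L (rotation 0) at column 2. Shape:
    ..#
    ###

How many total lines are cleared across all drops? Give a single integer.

Answer: 0

Derivation:
Drop 1: T rot2 at col 0 lands with bottom-row=0; cleared 0 line(s) (total 0); column heights now [2 2 2 0 0 0], max=2
Drop 2: O rot2 at col 4 lands with bottom-row=0; cleared 0 line(s) (total 0); column heights now [2 2 2 0 2 2], max=2
Drop 3: L rot0 at col 2 lands with bottom-row=2; cleared 0 line(s) (total 0); column heights now [2 2 3 3 4 2], max=4
Drop 4: I rot1 at col 4 lands with bottom-row=4; cleared 0 line(s) (total 0); column heights now [2 2 3 3 8 2], max=8
Drop 5: L rot0 at col 2 lands with bottom-row=8; cleared 0 line(s) (total 0); column heights now [2 2 9 9 10 2], max=10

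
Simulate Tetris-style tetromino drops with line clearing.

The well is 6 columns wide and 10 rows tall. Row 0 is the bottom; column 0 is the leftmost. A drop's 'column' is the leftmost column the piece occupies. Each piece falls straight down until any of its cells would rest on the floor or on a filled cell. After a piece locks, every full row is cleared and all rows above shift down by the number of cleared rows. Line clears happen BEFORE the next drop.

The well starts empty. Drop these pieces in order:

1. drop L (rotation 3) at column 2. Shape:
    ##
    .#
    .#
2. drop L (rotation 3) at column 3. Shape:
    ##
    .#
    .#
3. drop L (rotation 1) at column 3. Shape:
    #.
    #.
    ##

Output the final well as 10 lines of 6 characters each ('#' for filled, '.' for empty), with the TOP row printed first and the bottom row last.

Drop 1: L rot3 at col 2 lands with bottom-row=0; cleared 0 line(s) (total 0); column heights now [0 0 3 3 0 0], max=3
Drop 2: L rot3 at col 3 lands with bottom-row=1; cleared 0 line(s) (total 0); column heights now [0 0 3 4 4 0], max=4
Drop 3: L rot1 at col 3 lands with bottom-row=4; cleared 0 line(s) (total 0); column heights now [0 0 3 7 5 0], max=7

Answer: ......
......
......
...#..
...#..
...##.
...##.
..###.
...##.
...#..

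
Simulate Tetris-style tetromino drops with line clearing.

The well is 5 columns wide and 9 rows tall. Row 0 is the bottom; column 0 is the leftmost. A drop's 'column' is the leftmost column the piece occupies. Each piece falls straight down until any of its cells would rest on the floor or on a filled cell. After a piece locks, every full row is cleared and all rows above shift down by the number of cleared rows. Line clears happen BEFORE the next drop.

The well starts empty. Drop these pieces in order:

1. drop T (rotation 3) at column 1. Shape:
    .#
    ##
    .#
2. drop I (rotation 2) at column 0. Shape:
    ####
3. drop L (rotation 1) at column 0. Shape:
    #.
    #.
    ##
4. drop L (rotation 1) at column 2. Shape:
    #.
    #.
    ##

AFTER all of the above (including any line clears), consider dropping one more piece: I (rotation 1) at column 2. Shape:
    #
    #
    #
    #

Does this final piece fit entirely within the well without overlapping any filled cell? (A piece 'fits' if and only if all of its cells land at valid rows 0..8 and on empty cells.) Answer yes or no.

Drop 1: T rot3 at col 1 lands with bottom-row=0; cleared 0 line(s) (total 0); column heights now [0 2 3 0 0], max=3
Drop 2: I rot2 at col 0 lands with bottom-row=3; cleared 0 line(s) (total 0); column heights now [4 4 4 4 0], max=4
Drop 3: L rot1 at col 0 lands with bottom-row=4; cleared 0 line(s) (total 0); column heights now [7 5 4 4 0], max=7
Drop 4: L rot1 at col 2 lands with bottom-row=4; cleared 0 line(s) (total 0); column heights now [7 5 7 5 0], max=7
Test piece I rot1 at col 2 (width 1): heights before test = [7 5 7 5 0]; fits = False

Answer: no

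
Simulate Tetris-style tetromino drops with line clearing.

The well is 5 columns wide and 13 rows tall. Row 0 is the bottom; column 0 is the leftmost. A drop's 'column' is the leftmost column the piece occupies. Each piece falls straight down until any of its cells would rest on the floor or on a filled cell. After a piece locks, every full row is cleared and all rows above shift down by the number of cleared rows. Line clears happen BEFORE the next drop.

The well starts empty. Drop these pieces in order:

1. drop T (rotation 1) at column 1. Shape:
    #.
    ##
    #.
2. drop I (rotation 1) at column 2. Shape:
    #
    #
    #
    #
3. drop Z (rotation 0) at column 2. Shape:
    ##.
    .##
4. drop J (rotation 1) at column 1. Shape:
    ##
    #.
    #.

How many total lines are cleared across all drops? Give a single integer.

Answer: 0

Derivation:
Drop 1: T rot1 at col 1 lands with bottom-row=0; cleared 0 line(s) (total 0); column heights now [0 3 2 0 0], max=3
Drop 2: I rot1 at col 2 lands with bottom-row=2; cleared 0 line(s) (total 0); column heights now [0 3 6 0 0], max=6
Drop 3: Z rot0 at col 2 lands with bottom-row=5; cleared 0 line(s) (total 0); column heights now [0 3 7 7 6], max=7
Drop 4: J rot1 at col 1 lands with bottom-row=5; cleared 0 line(s) (total 0); column heights now [0 8 8 7 6], max=8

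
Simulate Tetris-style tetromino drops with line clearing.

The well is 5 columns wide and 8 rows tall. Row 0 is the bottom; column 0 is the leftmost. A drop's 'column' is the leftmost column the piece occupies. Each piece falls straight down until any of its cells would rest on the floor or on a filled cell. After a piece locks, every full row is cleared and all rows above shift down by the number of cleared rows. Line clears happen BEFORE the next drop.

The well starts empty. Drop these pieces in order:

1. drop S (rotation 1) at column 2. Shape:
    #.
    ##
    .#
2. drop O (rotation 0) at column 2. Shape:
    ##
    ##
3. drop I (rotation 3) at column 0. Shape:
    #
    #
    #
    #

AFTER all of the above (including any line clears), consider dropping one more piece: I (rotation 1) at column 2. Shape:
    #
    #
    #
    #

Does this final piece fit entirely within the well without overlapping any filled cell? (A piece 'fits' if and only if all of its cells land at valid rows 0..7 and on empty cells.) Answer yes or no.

Drop 1: S rot1 at col 2 lands with bottom-row=0; cleared 0 line(s) (total 0); column heights now [0 0 3 2 0], max=3
Drop 2: O rot0 at col 2 lands with bottom-row=3; cleared 0 line(s) (total 0); column heights now [0 0 5 5 0], max=5
Drop 3: I rot3 at col 0 lands with bottom-row=0; cleared 0 line(s) (total 0); column heights now [4 0 5 5 0], max=5
Test piece I rot1 at col 2 (width 1): heights before test = [4 0 5 5 0]; fits = False

Answer: no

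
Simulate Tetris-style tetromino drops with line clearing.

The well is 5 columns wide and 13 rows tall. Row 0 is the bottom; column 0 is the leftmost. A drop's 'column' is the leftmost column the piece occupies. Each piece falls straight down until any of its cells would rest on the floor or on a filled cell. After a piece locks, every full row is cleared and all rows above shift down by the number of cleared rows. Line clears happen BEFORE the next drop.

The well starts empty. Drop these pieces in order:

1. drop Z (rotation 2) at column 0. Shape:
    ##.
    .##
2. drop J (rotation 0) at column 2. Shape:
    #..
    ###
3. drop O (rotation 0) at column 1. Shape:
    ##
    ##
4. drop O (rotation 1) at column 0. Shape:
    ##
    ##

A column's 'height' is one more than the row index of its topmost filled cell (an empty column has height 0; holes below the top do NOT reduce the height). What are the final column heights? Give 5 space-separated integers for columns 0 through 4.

Drop 1: Z rot2 at col 0 lands with bottom-row=0; cleared 0 line(s) (total 0); column heights now [2 2 1 0 0], max=2
Drop 2: J rot0 at col 2 lands with bottom-row=1; cleared 1 line(s) (total 1); column heights now [0 1 2 0 0], max=2
Drop 3: O rot0 at col 1 lands with bottom-row=2; cleared 0 line(s) (total 1); column heights now [0 4 4 0 0], max=4
Drop 4: O rot1 at col 0 lands with bottom-row=4; cleared 0 line(s) (total 1); column heights now [6 6 4 0 0], max=6

Answer: 6 6 4 0 0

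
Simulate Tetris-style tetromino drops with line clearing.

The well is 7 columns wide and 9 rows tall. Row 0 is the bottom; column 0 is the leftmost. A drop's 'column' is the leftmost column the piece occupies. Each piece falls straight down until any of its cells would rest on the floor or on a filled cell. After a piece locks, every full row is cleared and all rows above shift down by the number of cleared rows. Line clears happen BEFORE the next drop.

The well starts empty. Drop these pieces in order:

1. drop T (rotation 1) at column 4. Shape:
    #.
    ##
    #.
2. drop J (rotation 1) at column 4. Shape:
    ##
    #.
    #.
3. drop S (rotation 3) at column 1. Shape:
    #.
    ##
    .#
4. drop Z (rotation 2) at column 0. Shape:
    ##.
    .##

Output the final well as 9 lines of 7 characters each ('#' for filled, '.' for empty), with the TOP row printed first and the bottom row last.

Answer: .......
.......
.......
....##.
##..#..
.##.#..
.#..#..
.##.##.
..#.#..

Derivation:
Drop 1: T rot1 at col 4 lands with bottom-row=0; cleared 0 line(s) (total 0); column heights now [0 0 0 0 3 2 0], max=3
Drop 2: J rot1 at col 4 lands with bottom-row=3; cleared 0 line(s) (total 0); column heights now [0 0 0 0 6 6 0], max=6
Drop 3: S rot3 at col 1 lands with bottom-row=0; cleared 0 line(s) (total 0); column heights now [0 3 2 0 6 6 0], max=6
Drop 4: Z rot2 at col 0 lands with bottom-row=3; cleared 0 line(s) (total 0); column heights now [5 5 4 0 6 6 0], max=6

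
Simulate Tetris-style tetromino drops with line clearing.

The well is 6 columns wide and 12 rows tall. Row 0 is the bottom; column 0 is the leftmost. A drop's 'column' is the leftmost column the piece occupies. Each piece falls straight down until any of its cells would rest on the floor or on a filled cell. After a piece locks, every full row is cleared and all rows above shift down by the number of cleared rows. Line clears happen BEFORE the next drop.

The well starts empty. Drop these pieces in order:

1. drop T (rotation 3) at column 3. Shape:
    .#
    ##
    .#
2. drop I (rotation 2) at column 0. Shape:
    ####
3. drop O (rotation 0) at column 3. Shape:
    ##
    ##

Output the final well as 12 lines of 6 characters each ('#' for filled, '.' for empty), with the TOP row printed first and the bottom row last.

Answer: ......
......
......
......
......
......
......
...##.
...##.
#####.
...##.
....#.

Derivation:
Drop 1: T rot3 at col 3 lands with bottom-row=0; cleared 0 line(s) (total 0); column heights now [0 0 0 2 3 0], max=3
Drop 2: I rot2 at col 0 lands with bottom-row=2; cleared 0 line(s) (total 0); column heights now [3 3 3 3 3 0], max=3
Drop 3: O rot0 at col 3 lands with bottom-row=3; cleared 0 line(s) (total 0); column heights now [3 3 3 5 5 0], max=5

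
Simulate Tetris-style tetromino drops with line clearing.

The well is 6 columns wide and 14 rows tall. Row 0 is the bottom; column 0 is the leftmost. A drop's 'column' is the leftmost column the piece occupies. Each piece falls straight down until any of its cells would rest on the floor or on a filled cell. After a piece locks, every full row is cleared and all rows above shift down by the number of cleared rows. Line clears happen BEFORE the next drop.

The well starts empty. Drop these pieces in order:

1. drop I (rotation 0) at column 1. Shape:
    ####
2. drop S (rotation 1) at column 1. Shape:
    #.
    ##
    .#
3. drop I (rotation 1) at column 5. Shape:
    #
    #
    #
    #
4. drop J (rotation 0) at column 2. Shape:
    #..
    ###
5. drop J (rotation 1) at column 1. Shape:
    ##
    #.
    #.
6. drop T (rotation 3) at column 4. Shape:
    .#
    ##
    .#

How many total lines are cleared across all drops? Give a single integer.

Drop 1: I rot0 at col 1 lands with bottom-row=0; cleared 0 line(s) (total 0); column heights now [0 1 1 1 1 0], max=1
Drop 2: S rot1 at col 1 lands with bottom-row=1; cleared 0 line(s) (total 0); column heights now [0 4 3 1 1 0], max=4
Drop 3: I rot1 at col 5 lands with bottom-row=0; cleared 0 line(s) (total 0); column heights now [0 4 3 1 1 4], max=4
Drop 4: J rot0 at col 2 lands with bottom-row=3; cleared 0 line(s) (total 0); column heights now [0 4 5 4 4 4], max=5
Drop 5: J rot1 at col 1 lands with bottom-row=4; cleared 0 line(s) (total 0); column heights now [0 7 7 4 4 4], max=7
Drop 6: T rot3 at col 4 lands with bottom-row=4; cleared 0 line(s) (total 0); column heights now [0 7 7 4 6 7], max=7

Answer: 0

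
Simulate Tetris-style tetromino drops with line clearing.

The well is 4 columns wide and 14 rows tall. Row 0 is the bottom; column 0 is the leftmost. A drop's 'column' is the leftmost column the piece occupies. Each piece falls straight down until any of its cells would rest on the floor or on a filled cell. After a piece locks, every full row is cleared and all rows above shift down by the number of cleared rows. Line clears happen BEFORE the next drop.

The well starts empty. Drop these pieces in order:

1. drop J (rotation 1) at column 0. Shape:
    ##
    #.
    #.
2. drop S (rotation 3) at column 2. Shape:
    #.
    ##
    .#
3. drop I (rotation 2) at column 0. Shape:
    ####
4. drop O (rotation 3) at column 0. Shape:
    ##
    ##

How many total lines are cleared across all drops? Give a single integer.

Drop 1: J rot1 at col 0 lands with bottom-row=0; cleared 0 line(s) (total 0); column heights now [3 3 0 0], max=3
Drop 2: S rot3 at col 2 lands with bottom-row=0; cleared 0 line(s) (total 0); column heights now [3 3 3 2], max=3
Drop 3: I rot2 at col 0 lands with bottom-row=3; cleared 1 line(s) (total 1); column heights now [3 3 3 2], max=3
Drop 4: O rot3 at col 0 lands with bottom-row=3; cleared 0 line(s) (total 1); column heights now [5 5 3 2], max=5

Answer: 1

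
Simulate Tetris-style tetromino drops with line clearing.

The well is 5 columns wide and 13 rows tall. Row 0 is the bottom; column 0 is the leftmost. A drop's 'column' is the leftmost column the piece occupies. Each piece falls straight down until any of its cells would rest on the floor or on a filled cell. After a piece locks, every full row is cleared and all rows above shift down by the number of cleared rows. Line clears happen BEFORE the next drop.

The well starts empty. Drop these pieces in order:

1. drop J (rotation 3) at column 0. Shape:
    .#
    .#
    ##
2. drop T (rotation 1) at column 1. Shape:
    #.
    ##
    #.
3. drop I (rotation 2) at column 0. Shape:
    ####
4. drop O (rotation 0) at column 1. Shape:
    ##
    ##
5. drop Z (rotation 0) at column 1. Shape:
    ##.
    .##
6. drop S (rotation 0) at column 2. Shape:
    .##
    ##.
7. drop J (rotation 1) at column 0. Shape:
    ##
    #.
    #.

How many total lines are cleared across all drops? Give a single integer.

Answer: 0

Derivation:
Drop 1: J rot3 at col 0 lands with bottom-row=0; cleared 0 line(s) (total 0); column heights now [1 3 0 0 0], max=3
Drop 2: T rot1 at col 1 lands with bottom-row=3; cleared 0 line(s) (total 0); column heights now [1 6 5 0 0], max=6
Drop 3: I rot2 at col 0 lands with bottom-row=6; cleared 0 line(s) (total 0); column heights now [7 7 7 7 0], max=7
Drop 4: O rot0 at col 1 lands with bottom-row=7; cleared 0 line(s) (total 0); column heights now [7 9 9 7 0], max=9
Drop 5: Z rot0 at col 1 lands with bottom-row=9; cleared 0 line(s) (total 0); column heights now [7 11 11 10 0], max=11
Drop 6: S rot0 at col 2 lands with bottom-row=11; cleared 0 line(s) (total 0); column heights now [7 11 12 13 13], max=13
Drop 7: J rot1 at col 0 lands with bottom-row=9; cleared 0 line(s) (total 0); column heights now [12 12 12 13 13], max=13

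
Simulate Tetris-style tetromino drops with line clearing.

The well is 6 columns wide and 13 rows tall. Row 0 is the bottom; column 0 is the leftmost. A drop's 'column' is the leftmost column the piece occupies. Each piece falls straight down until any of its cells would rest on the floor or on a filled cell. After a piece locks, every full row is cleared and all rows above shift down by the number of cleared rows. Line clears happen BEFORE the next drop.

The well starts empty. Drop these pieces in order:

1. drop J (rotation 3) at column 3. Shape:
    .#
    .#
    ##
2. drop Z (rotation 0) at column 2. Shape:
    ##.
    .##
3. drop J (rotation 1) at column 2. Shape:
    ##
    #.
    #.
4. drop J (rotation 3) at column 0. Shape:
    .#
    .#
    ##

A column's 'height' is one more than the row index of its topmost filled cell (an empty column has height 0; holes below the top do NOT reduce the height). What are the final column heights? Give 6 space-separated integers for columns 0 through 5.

Drop 1: J rot3 at col 3 lands with bottom-row=0; cleared 0 line(s) (total 0); column heights now [0 0 0 1 3 0], max=3
Drop 2: Z rot0 at col 2 lands with bottom-row=3; cleared 0 line(s) (total 0); column heights now [0 0 5 5 4 0], max=5
Drop 3: J rot1 at col 2 lands with bottom-row=5; cleared 0 line(s) (total 0); column heights now [0 0 8 8 4 0], max=8
Drop 4: J rot3 at col 0 lands with bottom-row=0; cleared 0 line(s) (total 0); column heights now [1 3 8 8 4 0], max=8

Answer: 1 3 8 8 4 0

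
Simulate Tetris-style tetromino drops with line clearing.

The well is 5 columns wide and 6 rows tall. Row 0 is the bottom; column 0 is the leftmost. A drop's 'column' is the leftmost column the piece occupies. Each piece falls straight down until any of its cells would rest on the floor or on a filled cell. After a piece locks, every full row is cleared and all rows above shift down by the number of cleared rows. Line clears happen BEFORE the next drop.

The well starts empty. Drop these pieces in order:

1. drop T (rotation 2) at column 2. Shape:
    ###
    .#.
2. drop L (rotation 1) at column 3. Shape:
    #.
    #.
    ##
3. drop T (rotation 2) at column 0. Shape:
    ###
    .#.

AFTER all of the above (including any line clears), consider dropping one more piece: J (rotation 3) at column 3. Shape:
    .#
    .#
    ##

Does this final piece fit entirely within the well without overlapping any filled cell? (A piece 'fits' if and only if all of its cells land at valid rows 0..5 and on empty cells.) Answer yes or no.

Answer: no

Derivation:
Drop 1: T rot2 at col 2 lands with bottom-row=0; cleared 0 line(s) (total 0); column heights now [0 0 2 2 2], max=2
Drop 2: L rot1 at col 3 lands with bottom-row=2; cleared 0 line(s) (total 0); column heights now [0 0 2 5 3], max=5
Drop 3: T rot2 at col 0 lands with bottom-row=1; cleared 1 line(s) (total 1); column heights now [0 2 2 4 2], max=4
Test piece J rot3 at col 3 (width 2): heights before test = [0 2 2 4 2]; fits = False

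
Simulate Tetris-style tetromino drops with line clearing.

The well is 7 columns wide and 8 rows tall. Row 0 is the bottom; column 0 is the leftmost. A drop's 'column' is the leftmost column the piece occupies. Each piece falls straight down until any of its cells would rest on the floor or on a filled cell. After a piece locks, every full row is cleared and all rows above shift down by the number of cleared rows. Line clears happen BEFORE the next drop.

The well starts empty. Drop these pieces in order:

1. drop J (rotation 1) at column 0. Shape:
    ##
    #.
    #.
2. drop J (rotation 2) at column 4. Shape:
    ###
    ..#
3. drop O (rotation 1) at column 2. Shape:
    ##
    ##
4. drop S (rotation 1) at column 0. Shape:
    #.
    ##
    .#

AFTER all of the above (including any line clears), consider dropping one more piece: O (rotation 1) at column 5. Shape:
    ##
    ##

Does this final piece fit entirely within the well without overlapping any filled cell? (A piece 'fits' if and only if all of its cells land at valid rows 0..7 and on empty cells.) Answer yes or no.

Answer: yes

Derivation:
Drop 1: J rot1 at col 0 lands with bottom-row=0; cleared 0 line(s) (total 0); column heights now [3 3 0 0 0 0 0], max=3
Drop 2: J rot2 at col 4 lands with bottom-row=0; cleared 0 line(s) (total 0); column heights now [3 3 0 0 2 2 2], max=3
Drop 3: O rot1 at col 2 lands with bottom-row=0; cleared 0 line(s) (total 0); column heights now [3 3 2 2 2 2 2], max=3
Drop 4: S rot1 at col 0 lands with bottom-row=3; cleared 0 line(s) (total 0); column heights now [6 5 2 2 2 2 2], max=6
Test piece O rot1 at col 5 (width 2): heights before test = [6 5 2 2 2 2 2]; fits = True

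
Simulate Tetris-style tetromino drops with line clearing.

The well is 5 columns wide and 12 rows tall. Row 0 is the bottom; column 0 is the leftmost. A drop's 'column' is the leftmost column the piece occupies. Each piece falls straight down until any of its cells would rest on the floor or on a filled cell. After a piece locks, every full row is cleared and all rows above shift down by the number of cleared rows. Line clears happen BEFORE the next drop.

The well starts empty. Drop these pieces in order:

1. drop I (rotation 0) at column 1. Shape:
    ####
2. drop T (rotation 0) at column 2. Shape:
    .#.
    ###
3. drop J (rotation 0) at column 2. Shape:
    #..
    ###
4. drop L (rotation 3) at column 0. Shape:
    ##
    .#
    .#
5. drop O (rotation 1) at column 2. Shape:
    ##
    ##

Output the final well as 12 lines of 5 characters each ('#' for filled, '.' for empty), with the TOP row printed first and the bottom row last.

Drop 1: I rot0 at col 1 lands with bottom-row=0; cleared 0 line(s) (total 0); column heights now [0 1 1 1 1], max=1
Drop 2: T rot0 at col 2 lands with bottom-row=1; cleared 0 line(s) (total 0); column heights now [0 1 2 3 2], max=3
Drop 3: J rot0 at col 2 lands with bottom-row=3; cleared 0 line(s) (total 0); column heights now [0 1 5 4 4], max=5
Drop 4: L rot3 at col 0 lands with bottom-row=1; cleared 1 line(s) (total 1); column heights now [0 3 4 3 2], max=4
Drop 5: O rot1 at col 2 lands with bottom-row=4; cleared 0 line(s) (total 1); column heights now [0 3 6 6 2], max=6

Answer: .....
.....
.....
.....
.....
.....
..##.
..##.
..#..
.#.#.
.####
.####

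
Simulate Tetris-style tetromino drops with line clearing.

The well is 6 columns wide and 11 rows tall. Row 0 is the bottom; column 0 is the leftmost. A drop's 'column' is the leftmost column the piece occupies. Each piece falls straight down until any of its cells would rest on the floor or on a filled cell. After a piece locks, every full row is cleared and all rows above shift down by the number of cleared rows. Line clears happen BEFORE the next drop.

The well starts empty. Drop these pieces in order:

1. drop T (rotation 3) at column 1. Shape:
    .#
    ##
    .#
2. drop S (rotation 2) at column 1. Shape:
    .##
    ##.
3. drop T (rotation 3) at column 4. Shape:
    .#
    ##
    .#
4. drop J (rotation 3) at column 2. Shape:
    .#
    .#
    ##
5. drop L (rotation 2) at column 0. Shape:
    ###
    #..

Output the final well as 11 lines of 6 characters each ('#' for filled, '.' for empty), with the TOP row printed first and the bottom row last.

Answer: ......
......
......
...#..
####..
#.##..
..##..
.##...
..#..#
.##.##
..#..#

Derivation:
Drop 1: T rot3 at col 1 lands with bottom-row=0; cleared 0 line(s) (total 0); column heights now [0 2 3 0 0 0], max=3
Drop 2: S rot2 at col 1 lands with bottom-row=3; cleared 0 line(s) (total 0); column heights now [0 4 5 5 0 0], max=5
Drop 3: T rot3 at col 4 lands with bottom-row=0; cleared 0 line(s) (total 0); column heights now [0 4 5 5 2 3], max=5
Drop 4: J rot3 at col 2 lands with bottom-row=5; cleared 0 line(s) (total 0); column heights now [0 4 6 8 2 3], max=8
Drop 5: L rot2 at col 0 lands with bottom-row=5; cleared 0 line(s) (total 0); column heights now [7 7 7 8 2 3], max=8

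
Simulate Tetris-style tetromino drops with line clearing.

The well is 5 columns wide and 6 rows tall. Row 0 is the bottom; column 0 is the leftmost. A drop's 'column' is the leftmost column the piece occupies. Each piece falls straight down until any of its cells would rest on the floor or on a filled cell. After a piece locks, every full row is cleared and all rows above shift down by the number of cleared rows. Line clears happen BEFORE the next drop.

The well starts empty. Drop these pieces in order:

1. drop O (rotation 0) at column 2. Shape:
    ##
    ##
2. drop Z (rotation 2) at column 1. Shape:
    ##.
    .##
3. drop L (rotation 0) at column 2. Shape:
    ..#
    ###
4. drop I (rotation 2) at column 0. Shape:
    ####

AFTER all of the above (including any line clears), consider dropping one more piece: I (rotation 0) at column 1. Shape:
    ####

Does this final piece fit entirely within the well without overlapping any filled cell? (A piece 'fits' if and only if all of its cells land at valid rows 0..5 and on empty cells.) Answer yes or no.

Drop 1: O rot0 at col 2 lands with bottom-row=0; cleared 0 line(s) (total 0); column heights now [0 0 2 2 0], max=2
Drop 2: Z rot2 at col 1 lands with bottom-row=2; cleared 0 line(s) (total 0); column heights now [0 4 4 3 0], max=4
Drop 3: L rot0 at col 2 lands with bottom-row=4; cleared 0 line(s) (total 0); column heights now [0 4 5 5 6], max=6
Drop 4: I rot2 at col 0 lands with bottom-row=5; cleared 1 line(s) (total 1); column heights now [0 4 5 5 5], max=5
Test piece I rot0 at col 1 (width 4): heights before test = [0 4 5 5 5]; fits = True

Answer: yes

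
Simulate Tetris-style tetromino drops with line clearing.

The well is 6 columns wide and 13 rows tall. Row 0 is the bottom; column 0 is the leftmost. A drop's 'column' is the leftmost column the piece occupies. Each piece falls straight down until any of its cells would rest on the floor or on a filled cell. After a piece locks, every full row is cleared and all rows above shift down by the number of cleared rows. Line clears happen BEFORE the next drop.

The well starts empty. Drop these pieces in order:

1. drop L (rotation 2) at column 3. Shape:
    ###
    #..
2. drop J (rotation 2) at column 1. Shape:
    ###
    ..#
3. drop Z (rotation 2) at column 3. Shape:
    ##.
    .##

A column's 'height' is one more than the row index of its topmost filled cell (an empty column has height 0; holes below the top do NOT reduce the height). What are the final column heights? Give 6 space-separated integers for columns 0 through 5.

Drop 1: L rot2 at col 3 lands with bottom-row=0; cleared 0 line(s) (total 0); column heights now [0 0 0 2 2 2], max=2
Drop 2: J rot2 at col 1 lands with bottom-row=2; cleared 0 line(s) (total 0); column heights now [0 4 4 4 2 2], max=4
Drop 3: Z rot2 at col 3 lands with bottom-row=3; cleared 0 line(s) (total 0); column heights now [0 4 4 5 5 4], max=5

Answer: 0 4 4 5 5 4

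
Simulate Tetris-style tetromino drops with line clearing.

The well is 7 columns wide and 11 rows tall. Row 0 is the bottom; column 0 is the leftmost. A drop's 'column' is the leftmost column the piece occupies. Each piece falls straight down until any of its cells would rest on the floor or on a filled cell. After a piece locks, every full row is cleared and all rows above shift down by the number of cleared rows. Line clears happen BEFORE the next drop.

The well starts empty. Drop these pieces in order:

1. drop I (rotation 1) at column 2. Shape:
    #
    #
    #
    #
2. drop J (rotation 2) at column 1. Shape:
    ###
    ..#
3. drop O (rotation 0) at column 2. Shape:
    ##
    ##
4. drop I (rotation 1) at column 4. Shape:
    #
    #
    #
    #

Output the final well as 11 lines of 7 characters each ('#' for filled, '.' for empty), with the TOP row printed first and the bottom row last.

Drop 1: I rot1 at col 2 lands with bottom-row=0; cleared 0 line(s) (total 0); column heights now [0 0 4 0 0 0 0], max=4
Drop 2: J rot2 at col 1 lands with bottom-row=3; cleared 0 line(s) (total 0); column heights now [0 5 5 5 0 0 0], max=5
Drop 3: O rot0 at col 2 lands with bottom-row=5; cleared 0 line(s) (total 0); column heights now [0 5 7 7 0 0 0], max=7
Drop 4: I rot1 at col 4 lands with bottom-row=0; cleared 0 line(s) (total 0); column heights now [0 5 7 7 4 0 0], max=7

Answer: .......
.......
.......
.......
..##...
..##...
.###...
..###..
..#.#..
..#.#..
..#.#..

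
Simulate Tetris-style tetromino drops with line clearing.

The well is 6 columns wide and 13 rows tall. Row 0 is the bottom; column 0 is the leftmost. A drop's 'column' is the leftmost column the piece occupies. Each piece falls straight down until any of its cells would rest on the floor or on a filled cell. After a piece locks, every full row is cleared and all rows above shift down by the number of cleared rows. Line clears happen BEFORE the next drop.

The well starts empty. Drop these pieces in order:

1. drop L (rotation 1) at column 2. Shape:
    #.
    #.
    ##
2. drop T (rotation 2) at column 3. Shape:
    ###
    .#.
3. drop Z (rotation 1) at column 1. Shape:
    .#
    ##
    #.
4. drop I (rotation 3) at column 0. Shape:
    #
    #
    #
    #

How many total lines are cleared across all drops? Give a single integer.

Drop 1: L rot1 at col 2 lands with bottom-row=0; cleared 0 line(s) (total 0); column heights now [0 0 3 1 0 0], max=3
Drop 2: T rot2 at col 3 lands with bottom-row=0; cleared 0 line(s) (total 0); column heights now [0 0 3 2 2 2], max=3
Drop 3: Z rot1 at col 1 lands with bottom-row=2; cleared 0 line(s) (total 0); column heights now [0 4 5 2 2 2], max=5
Drop 4: I rot3 at col 0 lands with bottom-row=0; cleared 0 line(s) (total 0); column heights now [4 4 5 2 2 2], max=5

Answer: 0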